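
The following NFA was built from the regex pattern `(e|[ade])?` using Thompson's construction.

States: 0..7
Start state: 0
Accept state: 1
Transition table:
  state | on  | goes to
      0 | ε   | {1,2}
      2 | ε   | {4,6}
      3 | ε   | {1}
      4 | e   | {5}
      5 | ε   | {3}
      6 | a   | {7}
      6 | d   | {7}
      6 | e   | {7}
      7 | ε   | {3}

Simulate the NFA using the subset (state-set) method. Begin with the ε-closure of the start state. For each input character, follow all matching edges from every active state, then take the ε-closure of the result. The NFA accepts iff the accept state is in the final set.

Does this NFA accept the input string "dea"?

Answer: REJECT

Steps:
start: ε-closure({0}) = {0,1,2,4,6}
'd' @ 1: {1,3,7}  ✓accept
'e' @ 2: {}  — state set empty
rest 'a' ignored (set empty)
after full input: {}  (accept=1 not in)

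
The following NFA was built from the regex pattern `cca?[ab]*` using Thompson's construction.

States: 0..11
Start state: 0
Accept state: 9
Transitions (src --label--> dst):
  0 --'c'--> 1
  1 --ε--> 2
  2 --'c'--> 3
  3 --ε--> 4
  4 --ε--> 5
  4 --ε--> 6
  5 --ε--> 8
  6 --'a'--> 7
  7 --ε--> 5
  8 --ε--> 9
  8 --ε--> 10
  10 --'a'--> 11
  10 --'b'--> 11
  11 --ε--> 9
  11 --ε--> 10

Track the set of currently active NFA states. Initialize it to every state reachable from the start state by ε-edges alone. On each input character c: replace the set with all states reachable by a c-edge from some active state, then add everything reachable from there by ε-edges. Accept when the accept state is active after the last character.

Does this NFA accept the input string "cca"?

start: ε-closure({0}) = {0}
'c' @ 1: {1,2}
'c' @ 2: {3,4,5,6,8,9,10}  (accept∈set)
'a' @ 3: {5,7,8,9,10,11}  (accept∈set)
final: {5,7,8,9,10,11}; accept 9 in set

Answer: ACCEPT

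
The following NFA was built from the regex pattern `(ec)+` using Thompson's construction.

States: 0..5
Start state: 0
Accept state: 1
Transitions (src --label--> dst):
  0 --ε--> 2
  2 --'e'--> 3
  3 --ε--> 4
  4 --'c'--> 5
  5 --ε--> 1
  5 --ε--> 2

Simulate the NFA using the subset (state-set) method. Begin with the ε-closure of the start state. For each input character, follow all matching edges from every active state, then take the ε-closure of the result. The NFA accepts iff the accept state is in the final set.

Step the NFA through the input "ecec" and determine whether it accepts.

Answer: ACCEPT

Derivation:
S₀ = ε-closure({0}) = {0,2}
'e' @ 1: {3,4}
'c' @ 2: {1,2,5}  [accepting]
'e' @ 3: {3,4}
'c' @ 4: {1,2,5}  [accepting]
end set {1,2,5} — state 1 in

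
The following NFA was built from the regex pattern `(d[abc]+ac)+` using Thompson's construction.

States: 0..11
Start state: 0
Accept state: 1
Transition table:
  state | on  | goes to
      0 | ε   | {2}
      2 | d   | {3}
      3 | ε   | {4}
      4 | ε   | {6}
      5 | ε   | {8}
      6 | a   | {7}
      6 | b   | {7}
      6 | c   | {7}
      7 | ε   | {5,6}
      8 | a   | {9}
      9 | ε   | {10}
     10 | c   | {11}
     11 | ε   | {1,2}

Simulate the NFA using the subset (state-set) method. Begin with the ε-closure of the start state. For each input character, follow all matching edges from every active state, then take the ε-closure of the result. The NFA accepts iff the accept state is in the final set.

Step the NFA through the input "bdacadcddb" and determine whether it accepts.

start: ε-closure({0}) = {0,2}
'b' @ 1: {}  — state set empty
rest 'dacadcddb' ignored (set empty)
after full input: {}  (accept=1 not in)

Answer: REJECT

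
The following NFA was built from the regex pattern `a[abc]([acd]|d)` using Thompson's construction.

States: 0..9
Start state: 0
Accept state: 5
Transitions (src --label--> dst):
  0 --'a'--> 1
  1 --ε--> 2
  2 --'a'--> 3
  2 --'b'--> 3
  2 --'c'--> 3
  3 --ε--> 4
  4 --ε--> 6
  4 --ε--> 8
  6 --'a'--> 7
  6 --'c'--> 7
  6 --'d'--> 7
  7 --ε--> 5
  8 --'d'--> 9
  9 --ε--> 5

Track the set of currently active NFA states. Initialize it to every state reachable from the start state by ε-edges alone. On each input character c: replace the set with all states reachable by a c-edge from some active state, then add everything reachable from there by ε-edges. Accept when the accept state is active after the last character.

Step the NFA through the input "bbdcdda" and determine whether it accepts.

Answer: REJECT

Steps:
initial (ε-close {0}): {0}
'b' @ 1: {}  — dead — no transitions
rest 'bdcdda' ignored (set empty)
end set {} — state 5 not in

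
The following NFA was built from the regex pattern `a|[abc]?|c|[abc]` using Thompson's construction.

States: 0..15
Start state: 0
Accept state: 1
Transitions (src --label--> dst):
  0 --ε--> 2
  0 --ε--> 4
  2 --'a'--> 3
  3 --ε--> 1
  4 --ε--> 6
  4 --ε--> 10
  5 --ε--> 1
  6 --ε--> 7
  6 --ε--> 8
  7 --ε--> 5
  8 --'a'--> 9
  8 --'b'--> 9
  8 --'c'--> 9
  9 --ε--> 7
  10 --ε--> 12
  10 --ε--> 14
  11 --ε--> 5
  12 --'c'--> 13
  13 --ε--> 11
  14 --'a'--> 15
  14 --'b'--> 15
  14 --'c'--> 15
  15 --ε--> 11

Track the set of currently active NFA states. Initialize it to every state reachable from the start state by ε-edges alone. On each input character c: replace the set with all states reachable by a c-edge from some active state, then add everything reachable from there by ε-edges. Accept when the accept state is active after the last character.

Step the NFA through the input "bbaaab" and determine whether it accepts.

start: ε-closure({0}) = {0,1,2,4,5,6,7,8,10,12,14}
'b' @ 1: {1,5,7,9,11,15}  [accepting]
'b' @ 2: {}  — no active states
rest 'aaab' ignored (set empty)
after full input: {}  (accept=1 not in)

Answer: REJECT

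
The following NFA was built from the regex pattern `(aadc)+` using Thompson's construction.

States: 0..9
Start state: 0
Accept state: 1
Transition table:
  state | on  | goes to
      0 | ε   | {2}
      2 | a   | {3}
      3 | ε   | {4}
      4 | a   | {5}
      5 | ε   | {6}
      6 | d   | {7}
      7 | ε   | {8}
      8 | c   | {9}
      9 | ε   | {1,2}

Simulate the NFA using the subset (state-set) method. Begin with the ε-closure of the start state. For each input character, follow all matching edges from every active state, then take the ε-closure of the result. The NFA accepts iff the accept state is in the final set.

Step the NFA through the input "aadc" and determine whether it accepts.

initial (ε-close {0}): {0,2}
'a' @ 1: {3,4}
'a' @ 2: {5,6}
'd' @ 3: {7,8}
'c' @ 4: {1,2,9}  ✓accept
end set {1,2,9} — state 1 in

Answer: ACCEPT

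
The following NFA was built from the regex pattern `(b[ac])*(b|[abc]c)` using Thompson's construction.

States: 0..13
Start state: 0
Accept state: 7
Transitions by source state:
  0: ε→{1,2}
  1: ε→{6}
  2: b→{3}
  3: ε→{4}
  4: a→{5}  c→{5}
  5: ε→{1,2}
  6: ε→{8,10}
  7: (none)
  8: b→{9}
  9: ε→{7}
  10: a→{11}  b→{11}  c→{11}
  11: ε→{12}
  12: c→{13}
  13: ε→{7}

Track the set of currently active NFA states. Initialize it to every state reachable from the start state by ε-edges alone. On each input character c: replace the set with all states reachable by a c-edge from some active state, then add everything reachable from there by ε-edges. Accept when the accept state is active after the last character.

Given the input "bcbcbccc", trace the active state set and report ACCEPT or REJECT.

initial (ε-close {0}): {0,1,2,6,8,10}
'b' @ 1: {3,4,7,9,11,12}  ✓accept
'c' @ 2: {1,2,5,6,7,8,10,13}  ✓accept
'b' @ 3: {3,4,7,9,11,12}  ✓accept
'c' @ 4: {1,2,5,6,7,8,10,13}  ✓accept
'b' @ 5: {3,4,7,9,11,12}  ✓accept
'c' @ 6: {1,2,5,6,7,8,10,13}  ✓accept
'c' @ 7: {11,12}
'c' @ 8: {7,13}  ✓accept
final: {7,13}; accept 7 in set

Answer: ACCEPT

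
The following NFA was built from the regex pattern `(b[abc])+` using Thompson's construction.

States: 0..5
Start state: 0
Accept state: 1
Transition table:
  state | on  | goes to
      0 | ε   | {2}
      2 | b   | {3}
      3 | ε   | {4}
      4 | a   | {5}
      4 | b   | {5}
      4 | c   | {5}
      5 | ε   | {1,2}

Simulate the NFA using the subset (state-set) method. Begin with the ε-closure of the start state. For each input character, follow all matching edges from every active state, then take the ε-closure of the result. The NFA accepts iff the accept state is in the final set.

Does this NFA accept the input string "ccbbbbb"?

initial (ε-close {0}): {0,2}
'c' @ 1: {}  — dead — no transitions
rest 'cbbbbb' ignored (set empty)
after full input: {}  (accept=1 not in)

Answer: REJECT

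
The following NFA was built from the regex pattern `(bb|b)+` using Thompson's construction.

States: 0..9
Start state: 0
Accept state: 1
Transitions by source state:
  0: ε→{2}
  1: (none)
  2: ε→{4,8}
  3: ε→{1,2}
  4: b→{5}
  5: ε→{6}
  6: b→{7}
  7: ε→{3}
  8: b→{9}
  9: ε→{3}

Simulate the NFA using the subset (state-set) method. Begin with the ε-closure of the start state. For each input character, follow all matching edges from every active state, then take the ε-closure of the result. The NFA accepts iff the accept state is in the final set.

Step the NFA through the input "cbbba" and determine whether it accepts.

Answer: REJECT

Steps:
initial (ε-close {0}): {0,2,4,8}
'c' @ 1: {}  — dead — no transitions
rest 'bbba' ignored (set empty)
end set {} — state 1 not in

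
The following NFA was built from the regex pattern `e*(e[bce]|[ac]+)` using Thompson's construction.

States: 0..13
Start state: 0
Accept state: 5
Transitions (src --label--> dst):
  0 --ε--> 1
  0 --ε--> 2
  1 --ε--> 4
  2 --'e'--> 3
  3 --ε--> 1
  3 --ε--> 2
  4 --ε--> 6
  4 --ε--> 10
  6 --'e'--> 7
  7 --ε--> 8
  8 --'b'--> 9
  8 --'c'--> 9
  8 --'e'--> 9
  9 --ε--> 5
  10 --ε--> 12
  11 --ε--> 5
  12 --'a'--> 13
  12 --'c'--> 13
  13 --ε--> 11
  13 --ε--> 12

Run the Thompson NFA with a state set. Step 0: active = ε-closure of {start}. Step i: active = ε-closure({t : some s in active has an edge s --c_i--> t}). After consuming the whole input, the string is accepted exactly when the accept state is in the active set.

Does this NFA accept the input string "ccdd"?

S₀ = ε-closure({0}) = {0,1,2,4,6,10,12}
'c' @ 1: {5,11,12,13}  ✓accept
'c' @ 2: {5,11,12,13}  ✓accept
'd' @ 3: {}  — dead — no transitions
rest 'd' ignored (set empty)
end set {} — state 5 not in

Answer: REJECT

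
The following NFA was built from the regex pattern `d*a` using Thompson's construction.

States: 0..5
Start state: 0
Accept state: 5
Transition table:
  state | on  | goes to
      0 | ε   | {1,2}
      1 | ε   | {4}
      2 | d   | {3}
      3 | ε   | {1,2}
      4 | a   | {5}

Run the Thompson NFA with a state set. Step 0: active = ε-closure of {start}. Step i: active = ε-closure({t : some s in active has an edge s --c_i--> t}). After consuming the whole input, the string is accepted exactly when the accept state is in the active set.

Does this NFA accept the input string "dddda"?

initial (ε-close {0}): {0,1,2,4}
'd' @ 1: {1,2,3,4}
'd' @ 2: {1,2,3,4}
'd' @ 3: {1,2,3,4}
'd' @ 4: {1,2,3,4}
'a' @ 5: {5}  (accept∈set)
after full input: {5}  (accept=5 in)

Answer: ACCEPT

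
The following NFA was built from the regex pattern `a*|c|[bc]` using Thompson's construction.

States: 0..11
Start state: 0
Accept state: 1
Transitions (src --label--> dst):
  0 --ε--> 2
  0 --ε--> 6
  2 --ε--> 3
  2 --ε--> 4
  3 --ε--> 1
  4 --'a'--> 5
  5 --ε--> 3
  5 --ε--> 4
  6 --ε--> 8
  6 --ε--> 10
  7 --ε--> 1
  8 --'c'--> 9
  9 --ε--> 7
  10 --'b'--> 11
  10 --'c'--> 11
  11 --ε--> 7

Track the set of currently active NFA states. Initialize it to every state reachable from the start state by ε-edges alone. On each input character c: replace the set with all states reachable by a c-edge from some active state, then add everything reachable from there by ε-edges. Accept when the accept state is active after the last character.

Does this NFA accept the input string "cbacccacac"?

Answer: REJECT

Steps:
initial (ε-close {0}): {0,1,2,3,4,6,8,10}
'c' @ 1: {1,7,9,11}  [accepting]
'b' @ 2: {}  — no active states
rest 'acccacac' ignored (set empty)
final: {}; accept 1 not in set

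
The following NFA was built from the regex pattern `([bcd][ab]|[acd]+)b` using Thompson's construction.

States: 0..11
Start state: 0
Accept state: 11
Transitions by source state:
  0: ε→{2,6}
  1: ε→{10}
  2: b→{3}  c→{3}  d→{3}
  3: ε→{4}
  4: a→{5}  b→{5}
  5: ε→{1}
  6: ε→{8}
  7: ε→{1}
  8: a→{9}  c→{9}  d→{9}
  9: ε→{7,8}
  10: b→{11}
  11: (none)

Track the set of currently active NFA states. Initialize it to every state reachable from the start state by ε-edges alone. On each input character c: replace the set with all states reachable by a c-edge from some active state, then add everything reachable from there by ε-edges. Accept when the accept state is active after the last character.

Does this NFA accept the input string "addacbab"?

Answer: REJECT

Steps:
S₀ = ε-closure({0}) = {0,2,6,8}
'a' @ 1: {1,7,8,9,10}
'd' @ 2: {1,7,8,9,10}
'd' @ 3: {1,7,8,9,10}
'a' @ 4: {1,7,8,9,10}
'c' @ 5: {1,7,8,9,10}
'b' @ 6: {11}  (accept∈set)
'a' @ 7: {}  — no active states
rest 'b' ignored (set empty)
end set {} — state 11 not in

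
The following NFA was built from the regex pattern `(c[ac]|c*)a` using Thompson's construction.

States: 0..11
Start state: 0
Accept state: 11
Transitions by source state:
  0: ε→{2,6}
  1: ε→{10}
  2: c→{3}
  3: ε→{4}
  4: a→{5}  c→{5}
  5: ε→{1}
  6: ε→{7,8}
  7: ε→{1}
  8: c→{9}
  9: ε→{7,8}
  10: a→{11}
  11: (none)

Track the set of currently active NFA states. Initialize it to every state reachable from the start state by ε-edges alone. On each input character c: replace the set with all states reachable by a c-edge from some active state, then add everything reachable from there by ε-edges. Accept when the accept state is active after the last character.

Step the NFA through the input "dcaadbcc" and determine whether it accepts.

initial (ε-close {0}): {0,1,2,6,7,8,10}
'd' @ 1: {}  — dead — no transitions
rest 'caadbcc' ignored (set empty)
final: {}; accept 11 not in set

Answer: REJECT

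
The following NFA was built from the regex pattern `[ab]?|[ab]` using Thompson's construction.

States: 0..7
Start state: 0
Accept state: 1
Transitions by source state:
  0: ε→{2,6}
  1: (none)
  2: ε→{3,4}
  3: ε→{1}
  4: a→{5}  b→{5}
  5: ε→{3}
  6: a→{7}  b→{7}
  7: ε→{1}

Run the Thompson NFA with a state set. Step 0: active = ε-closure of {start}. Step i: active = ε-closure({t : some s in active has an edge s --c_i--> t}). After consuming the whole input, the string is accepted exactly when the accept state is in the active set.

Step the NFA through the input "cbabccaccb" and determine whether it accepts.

Answer: REJECT

Steps:
initial (ε-close {0}): {0,1,2,3,4,6}
'c' @ 1: {}  — dead — no transitions
rest 'babccaccb' ignored (set empty)
final: {}; accept 1 not in set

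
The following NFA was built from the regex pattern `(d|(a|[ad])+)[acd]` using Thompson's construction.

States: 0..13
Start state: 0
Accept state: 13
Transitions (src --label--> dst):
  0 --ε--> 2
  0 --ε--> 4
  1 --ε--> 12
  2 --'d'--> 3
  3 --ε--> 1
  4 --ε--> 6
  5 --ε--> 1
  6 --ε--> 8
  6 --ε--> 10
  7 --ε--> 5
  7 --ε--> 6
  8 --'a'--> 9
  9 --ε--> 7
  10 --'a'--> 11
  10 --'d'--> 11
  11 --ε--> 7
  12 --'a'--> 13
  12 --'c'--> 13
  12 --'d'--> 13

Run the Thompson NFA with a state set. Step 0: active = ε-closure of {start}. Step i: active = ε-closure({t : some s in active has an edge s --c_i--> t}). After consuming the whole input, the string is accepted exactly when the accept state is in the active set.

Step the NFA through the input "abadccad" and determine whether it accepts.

start: ε-closure({0}) = {0,2,4,6,8,10}
'a' @ 1: {1,5,6,7,8,9,10,11,12}
'b' @ 2: {}  — dead — no transitions
rest 'adccad' ignored (set empty)
end set {} — state 13 not in

Answer: REJECT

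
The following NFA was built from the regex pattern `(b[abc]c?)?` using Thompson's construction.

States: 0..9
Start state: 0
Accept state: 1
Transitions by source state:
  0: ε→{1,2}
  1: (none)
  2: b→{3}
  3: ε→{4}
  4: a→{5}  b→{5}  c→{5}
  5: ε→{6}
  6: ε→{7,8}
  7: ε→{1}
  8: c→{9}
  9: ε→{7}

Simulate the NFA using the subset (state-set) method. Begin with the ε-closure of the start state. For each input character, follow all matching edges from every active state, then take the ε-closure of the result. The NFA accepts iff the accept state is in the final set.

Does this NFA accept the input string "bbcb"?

S₀ = ε-closure({0}) = {0,1,2}
'b' @ 1: {3,4}
'b' @ 2: {1,5,6,7,8}  [accepting]
'c' @ 3: {1,7,9}  [accepting]
'b' @ 4: {}  — no active states
after full input: {}  (accept=1 not in)

Answer: REJECT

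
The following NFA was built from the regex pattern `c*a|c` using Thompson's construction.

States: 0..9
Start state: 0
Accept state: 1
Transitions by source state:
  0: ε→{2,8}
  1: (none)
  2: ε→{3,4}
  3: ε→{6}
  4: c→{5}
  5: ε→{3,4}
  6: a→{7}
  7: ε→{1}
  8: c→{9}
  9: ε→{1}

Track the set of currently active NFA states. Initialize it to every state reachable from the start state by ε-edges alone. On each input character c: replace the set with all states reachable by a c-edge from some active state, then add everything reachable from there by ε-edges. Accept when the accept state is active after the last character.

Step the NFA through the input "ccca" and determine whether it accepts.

S₀ = ε-closure({0}) = {0,2,3,4,6,8}
'c' @ 1: {1,3,4,5,6,9}  ✓accept
'c' @ 2: {3,4,5,6}
'c' @ 3: {3,4,5,6}
'a' @ 4: {1,7}  ✓accept
final: {1,7}; accept 1 in set

Answer: ACCEPT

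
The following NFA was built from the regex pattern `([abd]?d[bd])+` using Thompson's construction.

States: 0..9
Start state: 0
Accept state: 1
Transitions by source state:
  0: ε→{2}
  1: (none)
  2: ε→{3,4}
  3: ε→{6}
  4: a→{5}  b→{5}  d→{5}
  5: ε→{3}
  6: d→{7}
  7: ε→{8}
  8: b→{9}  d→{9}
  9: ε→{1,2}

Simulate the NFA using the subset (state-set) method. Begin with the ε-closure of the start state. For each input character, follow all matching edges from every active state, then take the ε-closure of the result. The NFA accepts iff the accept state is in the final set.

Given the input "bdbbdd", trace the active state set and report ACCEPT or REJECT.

Answer: ACCEPT

Steps:
initial (ε-close {0}): {0,2,3,4,6}
'b' @ 1: {3,5,6}
'd' @ 2: {7,8}
'b' @ 3: {1,2,3,4,6,9}  (accept∈set)
'b' @ 4: {3,5,6}
'd' @ 5: {7,8}
'd' @ 6: {1,2,3,4,6,9}  (accept∈set)
final: {1,2,3,4,6,9}; accept 1 in set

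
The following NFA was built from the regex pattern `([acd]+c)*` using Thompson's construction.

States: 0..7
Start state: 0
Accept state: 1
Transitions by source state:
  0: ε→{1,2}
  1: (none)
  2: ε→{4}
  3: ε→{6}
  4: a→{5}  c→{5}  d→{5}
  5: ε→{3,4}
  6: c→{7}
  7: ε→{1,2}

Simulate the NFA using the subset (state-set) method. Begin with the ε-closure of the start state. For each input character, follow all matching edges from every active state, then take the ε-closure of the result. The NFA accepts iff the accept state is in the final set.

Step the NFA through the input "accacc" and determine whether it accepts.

Answer: ACCEPT

Derivation:
S₀ = ε-closure({0}) = {0,1,2,4}
'a' @ 1: {3,4,5,6}
'c' @ 2: {1,2,3,4,5,6,7}  (accept∈set)
'c' @ 3: {1,2,3,4,5,6,7}  (accept∈set)
'a' @ 4: {3,4,5,6}
'c' @ 5: {1,2,3,4,5,6,7}  (accept∈set)
'c' @ 6: {1,2,3,4,5,6,7}  (accept∈set)
final: {1,2,3,4,5,6,7}; accept 1 in set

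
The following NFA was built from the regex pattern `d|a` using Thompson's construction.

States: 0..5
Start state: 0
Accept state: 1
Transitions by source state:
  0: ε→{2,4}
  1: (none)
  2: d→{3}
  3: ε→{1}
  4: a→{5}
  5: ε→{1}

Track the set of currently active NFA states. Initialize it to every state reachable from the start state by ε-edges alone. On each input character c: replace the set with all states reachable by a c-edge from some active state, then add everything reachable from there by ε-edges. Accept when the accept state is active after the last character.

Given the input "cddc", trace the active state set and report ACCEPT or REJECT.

start: ε-closure({0}) = {0,2,4}
'c' @ 1: {}  — dead — no transitions
rest 'ddc' ignored (set empty)
end set {} — state 1 not in

Answer: REJECT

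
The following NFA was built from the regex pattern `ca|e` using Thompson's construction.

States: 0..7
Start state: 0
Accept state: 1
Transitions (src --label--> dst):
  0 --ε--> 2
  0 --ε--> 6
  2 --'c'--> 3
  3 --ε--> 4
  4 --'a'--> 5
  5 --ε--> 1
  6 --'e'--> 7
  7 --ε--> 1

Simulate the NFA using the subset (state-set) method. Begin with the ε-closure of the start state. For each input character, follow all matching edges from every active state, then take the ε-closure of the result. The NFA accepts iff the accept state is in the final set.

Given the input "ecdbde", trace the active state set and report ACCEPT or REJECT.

initial (ε-close {0}): {0,2,6}
'e' @ 1: {1,7}  ✓accept
'c' @ 2: {}  — state set empty
rest 'dbde' ignored (set empty)
end set {} — state 1 not in

Answer: REJECT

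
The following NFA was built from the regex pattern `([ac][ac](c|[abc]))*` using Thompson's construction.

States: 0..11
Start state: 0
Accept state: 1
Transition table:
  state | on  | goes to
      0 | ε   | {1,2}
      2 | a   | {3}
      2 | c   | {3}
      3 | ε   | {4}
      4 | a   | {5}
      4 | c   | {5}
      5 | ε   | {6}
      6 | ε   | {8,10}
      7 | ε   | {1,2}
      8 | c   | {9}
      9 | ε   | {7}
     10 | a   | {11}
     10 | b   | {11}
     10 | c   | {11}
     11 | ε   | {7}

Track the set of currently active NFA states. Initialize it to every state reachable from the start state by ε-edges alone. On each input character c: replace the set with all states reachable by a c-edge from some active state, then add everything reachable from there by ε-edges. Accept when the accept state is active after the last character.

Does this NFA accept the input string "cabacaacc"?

start: ε-closure({0}) = {0,1,2}
'c' @ 1: {3,4}
'a' @ 2: {5,6,8,10}
'b' @ 3: {1,2,7,11}  [accepting]
'a' @ 4: {3,4}
'c' @ 5: {5,6,8,10}
'a' @ 6: {1,2,7,11}  [accepting]
'a' @ 7: {3,4}
'c' @ 8: {5,6,8,10}
'c' @ 9: {1,2,7,9,11}  [accepting]
end set {1,2,7,9,11} — state 1 in

Answer: ACCEPT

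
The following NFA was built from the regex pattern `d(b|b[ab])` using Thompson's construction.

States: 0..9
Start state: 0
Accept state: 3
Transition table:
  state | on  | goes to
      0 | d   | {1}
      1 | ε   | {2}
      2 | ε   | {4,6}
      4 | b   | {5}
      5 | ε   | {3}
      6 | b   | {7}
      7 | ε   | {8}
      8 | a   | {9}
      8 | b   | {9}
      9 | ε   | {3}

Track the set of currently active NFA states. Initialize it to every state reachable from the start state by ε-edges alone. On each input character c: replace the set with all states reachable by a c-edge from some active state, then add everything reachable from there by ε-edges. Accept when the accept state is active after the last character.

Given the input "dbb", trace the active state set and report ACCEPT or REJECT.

Answer: ACCEPT

Trace:
start: ε-closure({0}) = {0}
'd' @ 1: {1,2,4,6}
'b' @ 2: {3,5,7,8}  (accept∈set)
'b' @ 3: {3,9}  (accept∈set)
end set {3,9} — state 3 in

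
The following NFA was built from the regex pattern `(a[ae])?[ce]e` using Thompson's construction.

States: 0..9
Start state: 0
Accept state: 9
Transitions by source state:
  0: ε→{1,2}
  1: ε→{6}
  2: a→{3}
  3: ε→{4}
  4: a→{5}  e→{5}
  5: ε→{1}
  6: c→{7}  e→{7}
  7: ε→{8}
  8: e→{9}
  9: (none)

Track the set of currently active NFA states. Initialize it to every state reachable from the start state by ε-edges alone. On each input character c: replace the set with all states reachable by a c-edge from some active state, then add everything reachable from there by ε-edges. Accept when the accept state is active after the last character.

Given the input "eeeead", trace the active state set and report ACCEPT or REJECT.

S₀ = ε-closure({0}) = {0,1,2,6}
'e' @ 1: {7,8}
'e' @ 2: {9}  (accept∈set)
'e' @ 3: {}  — no active states
rest 'ead' ignored (set empty)
end set {} — state 9 not in

Answer: REJECT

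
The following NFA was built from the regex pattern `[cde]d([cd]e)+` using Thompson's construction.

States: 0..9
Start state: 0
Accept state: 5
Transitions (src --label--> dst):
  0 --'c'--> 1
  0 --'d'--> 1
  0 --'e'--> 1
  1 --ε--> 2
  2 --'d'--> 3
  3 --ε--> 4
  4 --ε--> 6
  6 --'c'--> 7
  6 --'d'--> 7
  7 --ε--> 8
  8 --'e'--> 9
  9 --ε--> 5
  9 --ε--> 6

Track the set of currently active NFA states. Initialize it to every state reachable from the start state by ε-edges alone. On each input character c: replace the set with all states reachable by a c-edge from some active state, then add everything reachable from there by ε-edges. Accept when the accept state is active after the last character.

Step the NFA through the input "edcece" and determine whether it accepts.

Answer: ACCEPT

Trace:
initial (ε-close {0}): {0}
'e' @ 1: {1,2}
'd' @ 2: {3,4,6}
'c' @ 3: {7,8}
'e' @ 4: {5,6,9}  ✓accept
'c' @ 5: {7,8}
'e' @ 6: {5,6,9}  ✓accept
after full input: {5,6,9}  (accept=5 in)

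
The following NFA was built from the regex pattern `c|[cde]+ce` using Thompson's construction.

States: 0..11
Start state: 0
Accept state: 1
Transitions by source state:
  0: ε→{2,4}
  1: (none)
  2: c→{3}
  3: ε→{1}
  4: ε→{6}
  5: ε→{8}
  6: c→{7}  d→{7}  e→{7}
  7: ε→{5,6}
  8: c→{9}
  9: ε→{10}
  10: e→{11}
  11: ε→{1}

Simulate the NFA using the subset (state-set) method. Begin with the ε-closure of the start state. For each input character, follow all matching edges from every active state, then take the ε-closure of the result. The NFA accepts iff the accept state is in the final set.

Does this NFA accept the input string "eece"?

Answer: ACCEPT

Trace:
initial (ε-close {0}): {0,2,4,6}
'e' @ 1: {5,6,7,8}
'e' @ 2: {5,6,7,8}
'c' @ 3: {5,6,7,8,9,10}
'e' @ 4: {1,5,6,7,8,11}  [accepting]
after full input: {1,5,6,7,8,11}  (accept=1 in)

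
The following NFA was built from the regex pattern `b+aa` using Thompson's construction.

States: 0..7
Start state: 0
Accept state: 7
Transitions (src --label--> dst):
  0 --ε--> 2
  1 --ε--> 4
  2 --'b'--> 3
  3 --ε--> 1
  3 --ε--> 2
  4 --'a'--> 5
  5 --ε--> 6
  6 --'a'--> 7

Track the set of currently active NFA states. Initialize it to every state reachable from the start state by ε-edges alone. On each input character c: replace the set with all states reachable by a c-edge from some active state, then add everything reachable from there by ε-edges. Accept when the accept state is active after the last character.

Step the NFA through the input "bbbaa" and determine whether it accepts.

initial (ε-close {0}): {0,2}
'b' @ 1: {1,2,3,4}
'b' @ 2: {1,2,3,4}
'b' @ 3: {1,2,3,4}
'a' @ 4: {5,6}
'a' @ 5: {7}  ✓accept
end set {7} — state 7 in

Answer: ACCEPT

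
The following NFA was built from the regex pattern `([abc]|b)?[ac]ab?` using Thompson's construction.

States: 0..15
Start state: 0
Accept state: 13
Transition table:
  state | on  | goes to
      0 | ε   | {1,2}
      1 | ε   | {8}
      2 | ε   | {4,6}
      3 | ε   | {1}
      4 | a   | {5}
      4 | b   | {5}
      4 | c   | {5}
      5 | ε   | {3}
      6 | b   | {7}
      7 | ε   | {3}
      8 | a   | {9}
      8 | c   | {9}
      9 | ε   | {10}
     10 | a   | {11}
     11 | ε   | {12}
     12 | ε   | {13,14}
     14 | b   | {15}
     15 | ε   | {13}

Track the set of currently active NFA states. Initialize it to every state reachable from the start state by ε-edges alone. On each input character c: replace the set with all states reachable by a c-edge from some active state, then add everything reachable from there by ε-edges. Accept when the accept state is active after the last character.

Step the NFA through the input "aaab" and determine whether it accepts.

initial (ε-close {0}): {0,1,2,4,6,8}
'a' @ 1: {1,3,5,8,9,10}
'a' @ 2: {9,10,11,12,13,14}  ✓accept
'a' @ 3: {11,12,13,14}  ✓accept
'b' @ 4: {13,15}  ✓accept
after full input: {13,15}  (accept=13 in)

Answer: ACCEPT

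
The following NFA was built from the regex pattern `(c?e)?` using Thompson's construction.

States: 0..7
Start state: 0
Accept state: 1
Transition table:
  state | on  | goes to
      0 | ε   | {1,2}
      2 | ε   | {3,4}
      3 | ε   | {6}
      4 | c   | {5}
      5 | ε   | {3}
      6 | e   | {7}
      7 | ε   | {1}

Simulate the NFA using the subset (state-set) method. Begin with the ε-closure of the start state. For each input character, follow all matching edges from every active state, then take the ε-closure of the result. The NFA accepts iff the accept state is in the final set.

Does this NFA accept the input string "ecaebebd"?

start: ε-closure({0}) = {0,1,2,3,4,6}
'e' @ 1: {1,7}  (accept∈set)
'c' @ 2: {}  — no active states
rest 'aebebd' ignored (set empty)
end set {} — state 1 not in

Answer: REJECT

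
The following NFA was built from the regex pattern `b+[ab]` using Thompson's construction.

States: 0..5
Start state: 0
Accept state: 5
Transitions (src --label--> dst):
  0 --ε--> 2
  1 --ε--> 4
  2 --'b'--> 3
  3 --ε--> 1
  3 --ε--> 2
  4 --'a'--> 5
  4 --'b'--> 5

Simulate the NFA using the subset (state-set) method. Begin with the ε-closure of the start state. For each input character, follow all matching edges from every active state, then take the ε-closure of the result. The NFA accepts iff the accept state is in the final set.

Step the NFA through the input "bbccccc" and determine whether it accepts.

initial (ε-close {0}): {0,2}
'b' @ 1: {1,2,3,4}
'b' @ 2: {1,2,3,4,5}  ✓accept
'c' @ 3: {}  — no active states
rest 'cccc' ignored (set empty)
end set {} — state 5 not in

Answer: REJECT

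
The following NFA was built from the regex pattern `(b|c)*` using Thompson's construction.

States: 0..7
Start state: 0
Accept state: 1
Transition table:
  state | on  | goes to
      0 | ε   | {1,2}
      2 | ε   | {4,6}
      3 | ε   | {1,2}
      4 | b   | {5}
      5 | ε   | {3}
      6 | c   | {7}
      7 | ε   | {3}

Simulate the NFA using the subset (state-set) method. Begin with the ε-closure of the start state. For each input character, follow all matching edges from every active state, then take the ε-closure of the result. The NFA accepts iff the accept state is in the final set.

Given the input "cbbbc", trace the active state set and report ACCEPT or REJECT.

Answer: ACCEPT

Trace:
start: ε-closure({0}) = {0,1,2,4,6}
'c' @ 1: {1,2,3,4,6,7}  ✓accept
'b' @ 2: {1,2,3,4,5,6}  ✓accept
'b' @ 3: {1,2,3,4,5,6}  ✓accept
'b' @ 4: {1,2,3,4,5,6}  ✓accept
'c' @ 5: {1,2,3,4,6,7}  ✓accept
after full input: {1,2,3,4,6,7}  (accept=1 in)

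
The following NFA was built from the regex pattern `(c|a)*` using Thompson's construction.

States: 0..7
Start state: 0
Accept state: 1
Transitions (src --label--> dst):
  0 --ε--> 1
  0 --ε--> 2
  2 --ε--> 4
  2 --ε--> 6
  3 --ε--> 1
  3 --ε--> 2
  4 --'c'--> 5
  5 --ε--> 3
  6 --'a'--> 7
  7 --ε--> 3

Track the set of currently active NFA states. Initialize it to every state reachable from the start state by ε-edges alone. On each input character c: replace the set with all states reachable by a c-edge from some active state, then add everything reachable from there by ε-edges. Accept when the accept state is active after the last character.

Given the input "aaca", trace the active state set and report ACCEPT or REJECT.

Answer: ACCEPT

Steps:
start: ε-closure({0}) = {0,1,2,4,6}
'a' @ 1: {1,2,3,4,6,7}  (accept∈set)
'a' @ 2: {1,2,3,4,6,7}  (accept∈set)
'c' @ 3: {1,2,3,4,5,6}  (accept∈set)
'a' @ 4: {1,2,3,4,6,7}  (accept∈set)
end set {1,2,3,4,6,7} — state 1 in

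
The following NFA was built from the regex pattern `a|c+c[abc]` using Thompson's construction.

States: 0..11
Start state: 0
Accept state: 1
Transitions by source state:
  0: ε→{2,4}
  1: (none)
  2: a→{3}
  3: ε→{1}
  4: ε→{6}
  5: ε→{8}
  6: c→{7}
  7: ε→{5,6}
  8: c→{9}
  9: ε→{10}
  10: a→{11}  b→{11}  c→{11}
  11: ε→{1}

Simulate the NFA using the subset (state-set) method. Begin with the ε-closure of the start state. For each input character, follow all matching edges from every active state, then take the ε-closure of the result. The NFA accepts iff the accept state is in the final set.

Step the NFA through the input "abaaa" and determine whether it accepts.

S₀ = ε-closure({0}) = {0,2,4,6}
'a' @ 1: {1,3}  (accept∈set)
'b' @ 2: {}  — no active states
rest 'aaa' ignored (set empty)
end set {} — state 1 not in

Answer: REJECT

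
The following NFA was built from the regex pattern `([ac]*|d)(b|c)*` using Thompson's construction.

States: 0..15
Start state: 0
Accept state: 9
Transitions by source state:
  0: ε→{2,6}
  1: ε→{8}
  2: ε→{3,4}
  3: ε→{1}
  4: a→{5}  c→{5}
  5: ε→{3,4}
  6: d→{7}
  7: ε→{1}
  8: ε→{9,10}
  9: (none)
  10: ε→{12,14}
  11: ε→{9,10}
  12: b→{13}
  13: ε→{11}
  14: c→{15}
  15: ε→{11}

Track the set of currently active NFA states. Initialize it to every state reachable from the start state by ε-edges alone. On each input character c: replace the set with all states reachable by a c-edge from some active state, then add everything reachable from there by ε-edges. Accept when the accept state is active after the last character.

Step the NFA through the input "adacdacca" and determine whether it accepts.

S₀ = ε-closure({0}) = {0,1,2,3,4,6,8,9,10,12,14}
'a' @ 1: {1,3,4,5,8,9,10,12,14}  [accepting]
'd' @ 2: {}  — dead — no transitions
rest 'acdacca' ignored (set empty)
after full input: {}  (accept=9 not in)

Answer: REJECT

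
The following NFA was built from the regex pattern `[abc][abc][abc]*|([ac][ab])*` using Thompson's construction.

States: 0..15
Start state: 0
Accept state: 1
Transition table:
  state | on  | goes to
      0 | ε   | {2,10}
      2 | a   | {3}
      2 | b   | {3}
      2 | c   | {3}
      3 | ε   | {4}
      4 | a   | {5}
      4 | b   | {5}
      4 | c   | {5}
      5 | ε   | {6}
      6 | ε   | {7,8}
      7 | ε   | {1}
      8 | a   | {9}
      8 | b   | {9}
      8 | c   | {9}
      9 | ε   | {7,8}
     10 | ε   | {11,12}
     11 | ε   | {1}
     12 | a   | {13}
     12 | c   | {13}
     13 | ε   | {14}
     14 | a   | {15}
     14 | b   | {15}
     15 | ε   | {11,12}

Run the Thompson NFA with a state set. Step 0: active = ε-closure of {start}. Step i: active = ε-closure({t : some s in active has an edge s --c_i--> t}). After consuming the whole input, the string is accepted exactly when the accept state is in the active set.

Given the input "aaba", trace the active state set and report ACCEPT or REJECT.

Answer: ACCEPT

Trace:
initial (ε-close {0}): {0,1,2,10,11,12}
'a' @ 1: {3,4,13,14}
'a' @ 2: {1,5,6,7,8,11,12,15}  ✓accept
'b' @ 3: {1,7,8,9}  ✓accept
'a' @ 4: {1,7,8,9}  ✓accept
end set {1,7,8,9} — state 1 in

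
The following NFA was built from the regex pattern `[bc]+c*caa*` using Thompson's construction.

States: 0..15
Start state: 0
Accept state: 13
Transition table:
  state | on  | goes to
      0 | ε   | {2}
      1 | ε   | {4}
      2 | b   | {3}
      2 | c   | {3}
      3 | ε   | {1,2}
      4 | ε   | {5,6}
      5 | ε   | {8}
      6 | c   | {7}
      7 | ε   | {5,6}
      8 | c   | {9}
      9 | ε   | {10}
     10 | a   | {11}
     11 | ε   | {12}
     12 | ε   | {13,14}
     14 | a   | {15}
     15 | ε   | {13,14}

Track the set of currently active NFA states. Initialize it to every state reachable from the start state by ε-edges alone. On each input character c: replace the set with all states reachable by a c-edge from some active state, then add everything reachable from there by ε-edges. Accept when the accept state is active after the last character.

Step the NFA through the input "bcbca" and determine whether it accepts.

start: ε-closure({0}) = {0,2}
'b' @ 1: {1,2,3,4,5,6,8}
'c' @ 2: {1,2,3,4,5,6,7,8,9,10}
'b' @ 3: {1,2,3,4,5,6,8}
'c' @ 4: {1,2,3,4,5,6,7,8,9,10}
'a' @ 5: {11,12,13,14}  (accept∈set)
final: {11,12,13,14}; accept 13 in set

Answer: ACCEPT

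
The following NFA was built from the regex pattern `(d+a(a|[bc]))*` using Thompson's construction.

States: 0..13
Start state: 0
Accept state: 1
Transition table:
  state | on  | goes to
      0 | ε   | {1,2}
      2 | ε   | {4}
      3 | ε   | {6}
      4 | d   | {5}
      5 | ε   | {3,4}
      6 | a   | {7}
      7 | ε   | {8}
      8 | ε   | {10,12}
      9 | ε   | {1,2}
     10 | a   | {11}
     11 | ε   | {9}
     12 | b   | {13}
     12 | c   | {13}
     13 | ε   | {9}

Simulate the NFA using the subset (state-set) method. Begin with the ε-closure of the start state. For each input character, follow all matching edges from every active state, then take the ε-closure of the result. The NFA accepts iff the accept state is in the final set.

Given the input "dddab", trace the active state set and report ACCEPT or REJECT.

Answer: ACCEPT

Trace:
start: ε-closure({0}) = {0,1,2,4}
'd' @ 1: {3,4,5,6}
'd' @ 2: {3,4,5,6}
'd' @ 3: {3,4,5,6}
'a' @ 4: {7,8,10,12}
'b' @ 5: {1,2,4,9,13}  ✓accept
final: {1,2,4,9,13}; accept 1 in set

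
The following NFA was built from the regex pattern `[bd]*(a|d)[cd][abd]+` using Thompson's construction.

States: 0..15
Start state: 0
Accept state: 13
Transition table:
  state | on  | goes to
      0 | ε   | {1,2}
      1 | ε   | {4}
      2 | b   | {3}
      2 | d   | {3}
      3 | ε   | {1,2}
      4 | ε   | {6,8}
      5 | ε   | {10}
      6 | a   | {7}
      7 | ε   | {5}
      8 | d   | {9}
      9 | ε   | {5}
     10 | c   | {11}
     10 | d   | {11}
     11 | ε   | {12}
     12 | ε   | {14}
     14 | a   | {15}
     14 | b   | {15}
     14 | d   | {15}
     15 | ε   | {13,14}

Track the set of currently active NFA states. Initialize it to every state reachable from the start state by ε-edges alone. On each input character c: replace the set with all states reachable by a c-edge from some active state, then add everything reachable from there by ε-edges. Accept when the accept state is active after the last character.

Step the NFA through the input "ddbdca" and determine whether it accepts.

initial (ε-close {0}): {0,1,2,4,6,8}
'd' @ 1: {1,2,3,4,5,6,8,9,10}
'd' @ 2: {1,2,3,4,5,6,8,9,10,11,12,14}
'b' @ 3: {1,2,3,4,6,8,13,14,15}  [accepting]
'd' @ 4: {1,2,3,4,5,6,8,9,10,13,14,15}  [accepting]
'c' @ 5: {11,12,14}
'a' @ 6: {13,14,15}  [accepting]
final: {13,14,15}; accept 13 in set

Answer: ACCEPT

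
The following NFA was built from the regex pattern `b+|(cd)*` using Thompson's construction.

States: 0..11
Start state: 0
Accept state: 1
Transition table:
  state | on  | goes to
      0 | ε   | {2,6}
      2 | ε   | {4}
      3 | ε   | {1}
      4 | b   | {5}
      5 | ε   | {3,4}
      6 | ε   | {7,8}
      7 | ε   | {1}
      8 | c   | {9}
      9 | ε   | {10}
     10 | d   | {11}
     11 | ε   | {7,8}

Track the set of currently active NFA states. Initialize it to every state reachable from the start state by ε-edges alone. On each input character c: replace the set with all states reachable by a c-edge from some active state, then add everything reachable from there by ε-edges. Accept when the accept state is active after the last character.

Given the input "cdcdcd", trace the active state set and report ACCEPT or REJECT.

Answer: ACCEPT

Steps:
initial (ε-close {0}): {0,1,2,4,6,7,8}
'c' @ 1: {9,10}
'd' @ 2: {1,7,8,11}  ✓accept
'c' @ 3: {9,10}
'd' @ 4: {1,7,8,11}  ✓accept
'c' @ 5: {9,10}
'd' @ 6: {1,7,8,11}  ✓accept
after full input: {1,7,8,11}  (accept=1 in)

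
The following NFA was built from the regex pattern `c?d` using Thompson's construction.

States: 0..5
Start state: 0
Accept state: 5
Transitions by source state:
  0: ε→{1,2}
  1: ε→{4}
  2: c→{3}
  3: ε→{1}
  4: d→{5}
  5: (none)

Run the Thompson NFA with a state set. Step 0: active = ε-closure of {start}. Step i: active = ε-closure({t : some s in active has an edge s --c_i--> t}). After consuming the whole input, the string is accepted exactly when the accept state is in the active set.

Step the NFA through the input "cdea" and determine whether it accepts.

Answer: REJECT

Derivation:
start: ε-closure({0}) = {0,1,2,4}
'c' @ 1: {1,3,4}
'd' @ 2: {5}  (accept∈set)
'e' @ 3: {}  — dead — no transitions
rest 'a' ignored (set empty)
final: {}; accept 5 not in set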